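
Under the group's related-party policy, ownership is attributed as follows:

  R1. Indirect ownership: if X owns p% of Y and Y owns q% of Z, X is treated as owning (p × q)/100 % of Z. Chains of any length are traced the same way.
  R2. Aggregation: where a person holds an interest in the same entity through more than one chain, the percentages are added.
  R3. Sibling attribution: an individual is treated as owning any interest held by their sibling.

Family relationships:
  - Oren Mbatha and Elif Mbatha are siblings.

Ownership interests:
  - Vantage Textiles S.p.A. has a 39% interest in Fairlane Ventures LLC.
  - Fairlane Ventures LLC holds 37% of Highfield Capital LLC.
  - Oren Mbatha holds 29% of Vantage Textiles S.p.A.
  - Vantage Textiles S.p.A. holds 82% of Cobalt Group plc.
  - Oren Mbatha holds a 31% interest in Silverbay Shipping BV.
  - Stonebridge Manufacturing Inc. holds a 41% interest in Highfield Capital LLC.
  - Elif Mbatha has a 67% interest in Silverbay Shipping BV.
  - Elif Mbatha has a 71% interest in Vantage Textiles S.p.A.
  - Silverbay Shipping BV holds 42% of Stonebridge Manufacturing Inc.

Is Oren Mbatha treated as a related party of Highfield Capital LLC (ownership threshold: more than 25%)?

By sibling attribution (R3), Oren Mbatha is treated as also owning Elif Mbatha's interest in Vantage Textiles S.p.A, giving 29% + 71% = 100%.
By sibling attribution (R3), Oren Mbatha is treated as also owning Elif Mbatha's interest in Silverbay Shipping BV, giving 31% + 67% = 98%.
Chain via Vantage Textiles S.p.A. → Fairlane Ventures LLC (R1): 100% × 39% × 37% = 14.43% of Highfield Capital LLC.
Chain via Silverbay Shipping BV → Stonebridge Manufacturing Inc. (R1): 98% × 42% × 41% = 16.8756% of Highfield Capital LLC.
Aggregating (R2): 14.43% + 16.8756% = 31.3056%.
31.3056% exceeds the 25% threshold, so Oren is a related party to Highfield Capital LLC.

Yes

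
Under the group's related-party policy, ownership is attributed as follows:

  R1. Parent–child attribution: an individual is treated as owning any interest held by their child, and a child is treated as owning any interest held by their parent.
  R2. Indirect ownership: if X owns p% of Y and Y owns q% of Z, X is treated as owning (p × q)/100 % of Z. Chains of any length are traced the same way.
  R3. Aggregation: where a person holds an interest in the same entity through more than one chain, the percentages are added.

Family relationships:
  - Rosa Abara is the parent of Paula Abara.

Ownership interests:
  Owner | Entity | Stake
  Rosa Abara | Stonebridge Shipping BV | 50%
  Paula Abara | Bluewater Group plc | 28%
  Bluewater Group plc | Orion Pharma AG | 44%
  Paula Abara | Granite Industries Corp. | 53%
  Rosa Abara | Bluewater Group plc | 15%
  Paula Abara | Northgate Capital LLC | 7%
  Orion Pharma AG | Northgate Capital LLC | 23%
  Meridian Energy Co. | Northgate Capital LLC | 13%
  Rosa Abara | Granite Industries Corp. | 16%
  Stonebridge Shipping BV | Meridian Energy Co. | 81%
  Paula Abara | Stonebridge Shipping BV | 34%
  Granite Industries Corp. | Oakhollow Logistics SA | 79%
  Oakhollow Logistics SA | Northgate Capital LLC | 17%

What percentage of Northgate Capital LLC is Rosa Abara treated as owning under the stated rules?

By parent–child attribution (R1), Rosa Abara is treated as also owning Paula Abara's interest in Granite Industries Corp, giving 16% + 53% = 69%.
By parent–child attribution (R1), Rosa Abara is treated as also owning Paula Abara's interest in Bluewater Group plc, giving 15% + 28% = 43%.
By parent–child attribution (R1), Rosa Abara is treated as also owning Paula Abara's interest in Stonebridge Shipping BV, giving 50% + 34% = 84%.
By parent–child attribution (R1), Rosa Abara is treated as owning Paula Abara's 7% interest in Northgate Capital LLC.
Chain via Granite Industries Corp. → Oakhollow Logistics SA (R2): 69% × 79% × 17% = 9.2667% of Northgate Capital LLC.
Chain via Bluewater Group plc → Orion Pharma AG (R2): 43% × 44% × 23% = 4.3516% of Northgate Capital LLC.
Chain via Stonebridge Shipping BV → Meridian Energy Co. (R2): 84% × 81% × 13% = 8.8452% of Northgate Capital LLC.
Direct interest in Northgate Capital LLC: 7%.
Aggregating (R3): 9.2667% + 4.3516% + 8.8452% + 7% = 29.4635%.

29.4635%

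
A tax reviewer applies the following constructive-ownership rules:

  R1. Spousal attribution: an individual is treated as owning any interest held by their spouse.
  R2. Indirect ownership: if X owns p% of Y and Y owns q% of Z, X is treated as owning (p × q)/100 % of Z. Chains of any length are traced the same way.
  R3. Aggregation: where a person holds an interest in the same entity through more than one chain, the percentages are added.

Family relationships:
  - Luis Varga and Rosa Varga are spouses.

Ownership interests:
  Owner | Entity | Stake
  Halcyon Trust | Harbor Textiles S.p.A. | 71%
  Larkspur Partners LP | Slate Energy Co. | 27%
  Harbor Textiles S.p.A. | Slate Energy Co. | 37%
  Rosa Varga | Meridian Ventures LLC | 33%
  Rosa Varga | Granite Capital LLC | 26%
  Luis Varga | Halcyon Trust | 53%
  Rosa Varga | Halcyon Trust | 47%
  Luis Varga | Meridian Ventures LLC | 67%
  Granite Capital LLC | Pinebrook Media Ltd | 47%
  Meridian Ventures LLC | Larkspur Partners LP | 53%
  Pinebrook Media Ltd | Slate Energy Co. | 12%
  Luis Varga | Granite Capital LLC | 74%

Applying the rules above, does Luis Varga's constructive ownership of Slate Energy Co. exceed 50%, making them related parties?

No

By spousal attribution (R1), Luis Varga is treated as also owning Rosa Varga's interest in Meridian Ventures LLC, giving 67% + 33% = 100%.
By spousal attribution (R1), Luis Varga is treated as also owning Rosa Varga's interest in Halcyon Trust, giving 53% + 47% = 100%.
By spousal attribution (R1), Luis Varga is treated as also owning Rosa Varga's interest in Granite Capital LLC, giving 74% + 26% = 100%.
Chain via Meridian Ventures LLC → Larkspur Partners LP (R2): 100% × 53% × 27% = 14.31% of Slate Energy Co.
Chain via Halcyon Trust → Harbor Textiles S.p.A. (R2): 100% × 71% × 37% = 26.27% of Slate Energy Co.
Chain via Granite Capital LLC → Pinebrook Media Ltd (R2): 100% × 47% × 12% = 5.64% of Slate Energy Co.
Aggregating (R3): 14.31% + 26.27% + 5.64% = 46.22%.
46.22% does not exceed the 50% threshold, so Luis is not a related party to Slate Energy Co.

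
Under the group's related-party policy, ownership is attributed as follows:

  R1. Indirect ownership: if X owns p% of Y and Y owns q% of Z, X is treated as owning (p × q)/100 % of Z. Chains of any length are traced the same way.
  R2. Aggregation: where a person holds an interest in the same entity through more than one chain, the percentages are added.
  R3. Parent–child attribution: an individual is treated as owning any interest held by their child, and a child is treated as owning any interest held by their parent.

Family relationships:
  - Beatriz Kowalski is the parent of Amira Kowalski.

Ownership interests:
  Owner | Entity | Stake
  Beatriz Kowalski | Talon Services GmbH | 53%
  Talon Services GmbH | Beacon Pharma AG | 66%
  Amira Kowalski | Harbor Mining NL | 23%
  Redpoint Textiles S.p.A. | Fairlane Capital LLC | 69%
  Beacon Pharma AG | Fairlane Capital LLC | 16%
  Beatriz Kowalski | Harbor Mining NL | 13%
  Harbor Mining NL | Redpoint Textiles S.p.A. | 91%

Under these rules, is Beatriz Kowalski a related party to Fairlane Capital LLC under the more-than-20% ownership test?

By parent–child attribution (R3), Beatriz Kowalski is treated as also owning Amira Kowalski's interest in Harbor Mining NL, giving 13% + 23% = 36%.
Chain via Talon Services GmbH → Beacon Pharma AG (R1): 53% × 66% × 16% = 5.5968% of Fairlane Capital LLC.
Chain via Harbor Mining NL → Redpoint Textiles S.p.A. (R1): 36% × 91% × 69% = 22.6044% of Fairlane Capital LLC.
Aggregating (R2): 5.5968% + 22.6044% = 28.2012%.
28.2012% exceeds the 20% threshold, so Beatriz is a related party to Fairlane Capital LLC.

Yes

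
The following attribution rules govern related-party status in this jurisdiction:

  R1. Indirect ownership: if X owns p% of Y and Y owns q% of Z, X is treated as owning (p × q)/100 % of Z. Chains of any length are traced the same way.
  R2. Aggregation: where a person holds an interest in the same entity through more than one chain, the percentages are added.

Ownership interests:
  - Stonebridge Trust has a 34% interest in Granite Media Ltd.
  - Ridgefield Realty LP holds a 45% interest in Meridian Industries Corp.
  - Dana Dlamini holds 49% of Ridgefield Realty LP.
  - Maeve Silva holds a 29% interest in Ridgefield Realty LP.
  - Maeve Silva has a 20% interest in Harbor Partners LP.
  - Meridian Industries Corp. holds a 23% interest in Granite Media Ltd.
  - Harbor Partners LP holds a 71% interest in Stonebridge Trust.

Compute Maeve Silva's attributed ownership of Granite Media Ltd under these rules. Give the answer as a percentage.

Chain via Ridgefield Realty LP → Meridian Industries Corp. (R1): 29% × 45% × 23% = 3.0015% of Granite Media Ltd.
Chain via Harbor Partners LP → Stonebridge Trust (R1): 20% × 71% × 34% = 4.828% of Granite Media Ltd.
Aggregating (R2): 3.0015% + 4.828% = 7.8295%.

7.8295%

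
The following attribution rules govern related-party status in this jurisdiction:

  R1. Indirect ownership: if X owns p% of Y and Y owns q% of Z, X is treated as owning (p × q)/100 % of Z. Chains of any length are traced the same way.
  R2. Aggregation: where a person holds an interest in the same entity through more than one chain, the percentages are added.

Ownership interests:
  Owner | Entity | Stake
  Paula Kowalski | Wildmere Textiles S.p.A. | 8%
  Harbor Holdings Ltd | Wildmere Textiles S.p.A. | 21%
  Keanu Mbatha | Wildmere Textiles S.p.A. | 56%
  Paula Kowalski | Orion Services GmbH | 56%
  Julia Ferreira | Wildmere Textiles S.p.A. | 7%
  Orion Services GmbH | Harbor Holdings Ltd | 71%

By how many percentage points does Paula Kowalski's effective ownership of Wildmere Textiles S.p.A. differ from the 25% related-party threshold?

8.6504

Chain via Orion Services GmbH → Harbor Holdings Ltd (R1): 56% × 71% × 21% = 8.3496% of Wildmere Textiles S.p.A.
Direct interest in Wildmere Textiles S.p.A: 8%.
Aggregating (R2): 8.3496% + 8% = 16.3496%.
16.3496% falls short of the 25% threshold by 8.6504 percentage points.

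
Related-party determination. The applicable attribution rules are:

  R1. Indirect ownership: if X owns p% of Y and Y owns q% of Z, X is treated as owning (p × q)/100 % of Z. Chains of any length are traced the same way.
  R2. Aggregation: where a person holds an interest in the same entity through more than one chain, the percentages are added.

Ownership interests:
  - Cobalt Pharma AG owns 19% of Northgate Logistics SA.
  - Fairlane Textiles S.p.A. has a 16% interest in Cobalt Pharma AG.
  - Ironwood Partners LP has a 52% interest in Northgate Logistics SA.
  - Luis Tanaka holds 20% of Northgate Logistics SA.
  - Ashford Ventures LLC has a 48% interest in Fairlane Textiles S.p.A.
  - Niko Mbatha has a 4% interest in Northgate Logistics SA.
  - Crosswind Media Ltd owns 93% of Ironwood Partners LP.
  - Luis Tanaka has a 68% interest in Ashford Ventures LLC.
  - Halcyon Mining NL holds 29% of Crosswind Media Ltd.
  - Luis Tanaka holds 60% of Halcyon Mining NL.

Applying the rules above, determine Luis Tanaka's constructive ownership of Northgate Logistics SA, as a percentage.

Chain via Ashford Ventures LLC → Fairlane Textiles S.p.A. → Cobalt Pharma AG (R1): 68% × 48% × 16% × 19% = 0.992256% of Northgate Logistics SA.
Chain via Halcyon Mining NL → Crosswind Media Ltd → Ironwood Partners LP (R1): 60% × 29% × 93% × 52% = 8.41464% of Northgate Logistics SA.
Direct interest in Northgate Logistics SA: 20%.
Aggregating (R2): 0.992256% + 8.41464% + 20% = 29.406896%.

29.406896%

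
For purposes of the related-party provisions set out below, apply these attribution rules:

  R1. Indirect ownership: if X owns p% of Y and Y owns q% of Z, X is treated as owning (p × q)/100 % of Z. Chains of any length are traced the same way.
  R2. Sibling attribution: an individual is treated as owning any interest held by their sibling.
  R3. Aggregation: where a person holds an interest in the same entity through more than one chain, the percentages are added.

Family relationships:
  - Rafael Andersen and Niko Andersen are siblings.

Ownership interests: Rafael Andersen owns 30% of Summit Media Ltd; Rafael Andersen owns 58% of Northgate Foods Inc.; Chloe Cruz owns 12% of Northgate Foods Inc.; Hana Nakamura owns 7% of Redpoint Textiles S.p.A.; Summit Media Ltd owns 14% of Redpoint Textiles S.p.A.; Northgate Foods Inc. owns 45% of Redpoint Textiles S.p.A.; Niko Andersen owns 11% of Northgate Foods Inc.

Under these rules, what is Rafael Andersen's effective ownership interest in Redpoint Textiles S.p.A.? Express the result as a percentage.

35.25%

By sibling attribution (R2), Rafael Andersen is treated as also owning Niko Andersen's interest in Northgate Foods Inc, giving 58% + 11% = 69%.
Chain via Summit Media Ltd (R1): 30% × 14% = 4.2% of Redpoint Textiles S.p.A.
Chain via Northgate Foods Inc. (R1): 69% × 45% = 31.05% of Redpoint Textiles S.p.A.
Aggregating (R3): 4.2% + 31.05% = 35.25%.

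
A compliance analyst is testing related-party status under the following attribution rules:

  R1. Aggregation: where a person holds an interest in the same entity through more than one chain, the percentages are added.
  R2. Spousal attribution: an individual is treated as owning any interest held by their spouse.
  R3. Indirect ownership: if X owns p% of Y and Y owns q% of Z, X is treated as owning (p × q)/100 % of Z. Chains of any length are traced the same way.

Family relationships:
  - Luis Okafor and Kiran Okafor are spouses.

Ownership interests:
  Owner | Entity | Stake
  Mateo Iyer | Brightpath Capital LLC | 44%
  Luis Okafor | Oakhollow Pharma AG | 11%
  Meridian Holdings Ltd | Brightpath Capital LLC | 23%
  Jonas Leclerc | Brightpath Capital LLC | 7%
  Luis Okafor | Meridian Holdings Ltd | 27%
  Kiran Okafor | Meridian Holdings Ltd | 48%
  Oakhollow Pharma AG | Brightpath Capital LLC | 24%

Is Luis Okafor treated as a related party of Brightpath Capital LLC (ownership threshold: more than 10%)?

Yes

By spousal attribution (R2), Luis Okafor is treated as also owning Kiran Okafor's interest in Meridian Holdings Ltd, giving 27% + 48% = 75%.
Chain via Oakhollow Pharma AG (R3): 11% × 24% = 2.64% of Brightpath Capital LLC.
Chain via Meridian Holdings Ltd (R3): 75% × 23% = 17.25% of Brightpath Capital LLC.
Aggregating (R1): 2.64% + 17.25% = 19.89%.
19.89% exceeds the 10% threshold, so Luis is a related party to Brightpath Capital LLC.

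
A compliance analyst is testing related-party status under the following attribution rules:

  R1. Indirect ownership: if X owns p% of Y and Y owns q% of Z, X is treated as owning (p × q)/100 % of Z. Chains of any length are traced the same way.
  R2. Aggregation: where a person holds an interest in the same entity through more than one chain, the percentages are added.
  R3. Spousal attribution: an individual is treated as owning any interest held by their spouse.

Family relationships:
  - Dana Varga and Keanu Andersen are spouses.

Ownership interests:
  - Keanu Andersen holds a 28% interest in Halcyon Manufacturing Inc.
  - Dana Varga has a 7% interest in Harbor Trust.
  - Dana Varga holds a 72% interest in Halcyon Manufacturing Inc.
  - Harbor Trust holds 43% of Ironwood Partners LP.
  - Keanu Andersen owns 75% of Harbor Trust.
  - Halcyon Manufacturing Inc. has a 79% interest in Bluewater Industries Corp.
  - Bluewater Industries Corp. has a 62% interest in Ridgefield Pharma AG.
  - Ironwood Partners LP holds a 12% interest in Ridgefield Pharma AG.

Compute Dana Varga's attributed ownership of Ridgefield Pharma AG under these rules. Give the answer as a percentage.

By spousal attribution (R3), Dana Varga is treated as also owning Keanu Andersen's interest in Halcyon Manufacturing Inc, giving 72% + 28% = 100%.
By spousal attribution (R3), Dana Varga is treated as also owning Keanu Andersen's interest in Harbor Trust, giving 7% + 75% = 82%.
Chain via Halcyon Manufacturing Inc. → Bluewater Industries Corp. (R1): 100% × 79% × 62% = 48.98% of Ridgefield Pharma AG.
Chain via Harbor Trust → Ironwood Partners LP (R1): 82% × 43% × 12% = 4.2312% of Ridgefield Pharma AG.
Aggregating (R2): 48.98% + 4.2312% = 53.2112%.

53.2112%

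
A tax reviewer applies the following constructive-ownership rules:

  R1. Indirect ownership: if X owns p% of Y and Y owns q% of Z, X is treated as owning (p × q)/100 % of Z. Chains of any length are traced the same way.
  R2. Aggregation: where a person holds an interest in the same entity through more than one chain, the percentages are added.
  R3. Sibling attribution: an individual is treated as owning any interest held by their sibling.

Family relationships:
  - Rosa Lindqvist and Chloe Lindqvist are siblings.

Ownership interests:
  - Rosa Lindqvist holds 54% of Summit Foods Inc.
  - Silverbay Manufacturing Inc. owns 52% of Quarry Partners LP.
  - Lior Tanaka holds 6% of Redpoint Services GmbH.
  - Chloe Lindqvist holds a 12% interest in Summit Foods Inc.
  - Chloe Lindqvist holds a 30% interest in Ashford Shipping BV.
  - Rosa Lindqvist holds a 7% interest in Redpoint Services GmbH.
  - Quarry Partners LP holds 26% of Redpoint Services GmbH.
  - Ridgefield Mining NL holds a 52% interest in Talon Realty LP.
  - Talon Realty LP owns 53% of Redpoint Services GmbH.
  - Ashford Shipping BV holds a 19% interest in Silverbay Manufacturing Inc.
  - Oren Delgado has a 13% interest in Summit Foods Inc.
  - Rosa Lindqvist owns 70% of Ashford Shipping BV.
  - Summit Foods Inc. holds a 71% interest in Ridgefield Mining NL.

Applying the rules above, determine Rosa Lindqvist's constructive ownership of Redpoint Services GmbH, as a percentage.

22.483416%

By sibling attribution (R3), Rosa Lindqvist is treated as also owning Chloe Lindqvist's interest in Summit Foods Inc, giving 54% + 12% = 66%.
By sibling attribution (R3), Rosa Lindqvist is treated as also owning Chloe Lindqvist's interest in Ashford Shipping BV, giving 70% + 30% = 100%.
Chain via Summit Foods Inc. → Ridgefield Mining NL → Talon Realty LP (R1): 66% × 71% × 52% × 53% = 12.914616% of Redpoint Services GmbH.
Chain via Ashford Shipping BV → Silverbay Manufacturing Inc. → Quarry Partners LP (R1): 100% × 19% × 52% × 26% = 2.5688% of Redpoint Services GmbH.
Direct interest in Redpoint Services GmbH: 7%.
Aggregating (R2): 12.914616% + 2.5688% + 7% = 22.483416%.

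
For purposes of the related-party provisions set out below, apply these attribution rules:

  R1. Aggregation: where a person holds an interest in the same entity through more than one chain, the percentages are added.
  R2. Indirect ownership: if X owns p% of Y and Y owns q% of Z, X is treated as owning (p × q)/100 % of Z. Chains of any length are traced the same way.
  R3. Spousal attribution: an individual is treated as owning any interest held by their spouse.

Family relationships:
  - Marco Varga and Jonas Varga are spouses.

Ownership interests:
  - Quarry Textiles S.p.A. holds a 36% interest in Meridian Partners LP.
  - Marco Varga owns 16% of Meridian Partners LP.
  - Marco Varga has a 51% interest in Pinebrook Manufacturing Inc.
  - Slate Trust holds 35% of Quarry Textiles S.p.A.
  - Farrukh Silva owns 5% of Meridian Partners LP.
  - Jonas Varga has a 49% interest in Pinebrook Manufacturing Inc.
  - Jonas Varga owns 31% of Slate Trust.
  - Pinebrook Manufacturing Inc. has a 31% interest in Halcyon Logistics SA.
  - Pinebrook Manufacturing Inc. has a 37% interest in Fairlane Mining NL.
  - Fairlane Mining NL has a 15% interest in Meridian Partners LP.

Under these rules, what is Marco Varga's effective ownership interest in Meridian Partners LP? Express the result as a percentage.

By spousal attribution (R3), Marco Varga is treated as also owning Jonas Varga's interest in Pinebrook Manufacturing Inc, giving 51% + 49% = 100%.
By spousal attribution (R3), Marco Varga is treated as owning Jonas Varga's 31% interest in Slate Trust.
Chain via Pinebrook Manufacturing Inc. → Fairlane Mining NL (R2): 100% × 37% × 15% = 5.55% of Meridian Partners LP.
Direct interest in Meridian Partners LP: 16%.
Chain via Slate Trust → Quarry Textiles S.p.A. (R2): 31% × 35% × 36% = 3.906% of Meridian Partners LP.
Aggregating (R1): 5.55% + 16% + 3.906% = 25.456%.

25.456%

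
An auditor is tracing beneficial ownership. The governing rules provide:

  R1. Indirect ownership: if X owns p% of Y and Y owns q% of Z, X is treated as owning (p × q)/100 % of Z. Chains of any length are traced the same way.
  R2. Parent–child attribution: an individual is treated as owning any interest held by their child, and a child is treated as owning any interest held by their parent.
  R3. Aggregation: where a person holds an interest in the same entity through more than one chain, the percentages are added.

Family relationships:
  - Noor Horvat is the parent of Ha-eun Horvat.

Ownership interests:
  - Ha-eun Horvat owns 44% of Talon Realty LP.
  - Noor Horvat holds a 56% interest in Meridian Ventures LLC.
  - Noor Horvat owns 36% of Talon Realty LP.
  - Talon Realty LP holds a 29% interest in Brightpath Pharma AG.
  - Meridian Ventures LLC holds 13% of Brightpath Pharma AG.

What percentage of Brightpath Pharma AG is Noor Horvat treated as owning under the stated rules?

By parent–child attribution (R2), Noor Horvat is treated as also owning Ha-eun Horvat's interest in Talon Realty LP, giving 36% + 44% = 80%.
Chain via Talon Realty LP (R1): 80% × 29% = 23.2% of Brightpath Pharma AG.
Chain via Meridian Ventures LLC (R1): 56% × 13% = 7.28% of Brightpath Pharma AG.
Aggregating (R3): 23.2% + 7.28% = 30.48%.

30.48%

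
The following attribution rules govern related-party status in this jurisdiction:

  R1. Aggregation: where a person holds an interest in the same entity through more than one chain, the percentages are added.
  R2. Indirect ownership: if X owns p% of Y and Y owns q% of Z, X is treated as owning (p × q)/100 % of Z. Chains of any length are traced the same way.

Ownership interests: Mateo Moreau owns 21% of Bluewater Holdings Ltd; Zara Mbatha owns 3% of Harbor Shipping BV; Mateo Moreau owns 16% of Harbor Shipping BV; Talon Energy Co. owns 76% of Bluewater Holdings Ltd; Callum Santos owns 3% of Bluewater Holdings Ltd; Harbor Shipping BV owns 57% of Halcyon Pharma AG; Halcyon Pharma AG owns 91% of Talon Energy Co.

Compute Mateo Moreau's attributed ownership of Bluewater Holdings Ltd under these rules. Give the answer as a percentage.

Chain via Harbor Shipping BV → Halcyon Pharma AG → Talon Energy Co. (R2): 16% × 57% × 91% × 76% = 6.307392% of Bluewater Holdings Ltd.
Direct interest in Bluewater Holdings Ltd: 21%.
Aggregating (R1): 6.307392% + 21% = 27.307392%.

27.307392%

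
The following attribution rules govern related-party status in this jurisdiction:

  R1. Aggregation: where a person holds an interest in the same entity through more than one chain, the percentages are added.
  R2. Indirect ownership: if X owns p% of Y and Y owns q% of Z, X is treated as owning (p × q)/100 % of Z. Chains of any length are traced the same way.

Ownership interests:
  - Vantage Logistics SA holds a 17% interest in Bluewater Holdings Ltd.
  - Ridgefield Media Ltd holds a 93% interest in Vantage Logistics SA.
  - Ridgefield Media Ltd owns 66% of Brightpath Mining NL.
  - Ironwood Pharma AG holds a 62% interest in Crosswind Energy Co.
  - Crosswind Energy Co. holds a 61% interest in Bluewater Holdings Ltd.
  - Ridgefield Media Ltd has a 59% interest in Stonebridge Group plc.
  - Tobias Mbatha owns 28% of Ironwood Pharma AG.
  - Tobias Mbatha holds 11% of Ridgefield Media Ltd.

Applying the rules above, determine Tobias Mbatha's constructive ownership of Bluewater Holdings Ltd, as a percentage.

Chain via Ironwood Pharma AG → Crosswind Energy Co. (R2): 28% × 62% × 61% = 10.5896% of Bluewater Holdings Ltd.
Chain via Ridgefield Media Ltd → Vantage Logistics SA (R2): 11% × 93% × 17% = 1.7391% of Bluewater Holdings Ltd.
Aggregating (R1): 10.5896% + 1.7391% = 12.3287%.

12.3287%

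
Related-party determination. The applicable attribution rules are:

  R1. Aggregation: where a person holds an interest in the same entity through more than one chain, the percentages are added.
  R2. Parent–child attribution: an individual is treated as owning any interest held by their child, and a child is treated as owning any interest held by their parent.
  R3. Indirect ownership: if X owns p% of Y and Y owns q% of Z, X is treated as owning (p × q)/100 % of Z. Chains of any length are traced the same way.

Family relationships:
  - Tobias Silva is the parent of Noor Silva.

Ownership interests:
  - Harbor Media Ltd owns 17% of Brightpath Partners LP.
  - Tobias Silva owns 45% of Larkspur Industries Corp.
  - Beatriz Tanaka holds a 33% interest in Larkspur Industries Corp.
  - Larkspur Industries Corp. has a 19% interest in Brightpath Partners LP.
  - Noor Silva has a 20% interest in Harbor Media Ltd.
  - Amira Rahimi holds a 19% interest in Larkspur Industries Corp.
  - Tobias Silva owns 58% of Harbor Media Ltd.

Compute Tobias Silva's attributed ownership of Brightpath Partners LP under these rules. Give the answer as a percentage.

21.81%

By parent–child attribution (R2), Tobias Silva is treated as also owning Noor Silva's interest in Harbor Media Ltd, giving 58% + 20% = 78%.
Chain via Harbor Media Ltd (R3): 78% × 17% = 13.26% of Brightpath Partners LP.
Chain via Larkspur Industries Corp. (R3): 45% × 19% = 8.55% of Brightpath Partners LP.
Aggregating (R1): 13.26% + 8.55% = 21.81%.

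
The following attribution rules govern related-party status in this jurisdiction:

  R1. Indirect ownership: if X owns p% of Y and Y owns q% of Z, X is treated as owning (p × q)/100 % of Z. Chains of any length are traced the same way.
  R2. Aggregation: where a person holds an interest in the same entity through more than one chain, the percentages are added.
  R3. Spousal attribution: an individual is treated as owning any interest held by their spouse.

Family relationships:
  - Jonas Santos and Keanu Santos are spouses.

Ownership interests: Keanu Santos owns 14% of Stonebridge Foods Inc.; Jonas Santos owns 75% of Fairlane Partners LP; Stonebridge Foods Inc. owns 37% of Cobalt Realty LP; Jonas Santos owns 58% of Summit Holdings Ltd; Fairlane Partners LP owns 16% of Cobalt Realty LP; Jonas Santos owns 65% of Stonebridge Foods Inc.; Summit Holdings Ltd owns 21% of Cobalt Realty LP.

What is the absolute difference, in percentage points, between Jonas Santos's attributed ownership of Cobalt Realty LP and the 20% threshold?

By spousal attribution (R3), Jonas Santos is treated as also owning Keanu Santos's interest in Stonebridge Foods Inc, giving 65% + 14% = 79%.
Chain via Summit Holdings Ltd (R1): 58% × 21% = 12.18% of Cobalt Realty LP.
Chain via Stonebridge Foods Inc. (R1): 79% × 37% = 29.23% of Cobalt Realty LP.
Chain via Fairlane Partners LP (R1): 75% × 16% = 12% of Cobalt Realty LP.
Aggregating (R2): 12.18% + 29.23% + 12% = 53.41%.
53.41% exceeds the 20% threshold by 33.41 percentage points.

33.41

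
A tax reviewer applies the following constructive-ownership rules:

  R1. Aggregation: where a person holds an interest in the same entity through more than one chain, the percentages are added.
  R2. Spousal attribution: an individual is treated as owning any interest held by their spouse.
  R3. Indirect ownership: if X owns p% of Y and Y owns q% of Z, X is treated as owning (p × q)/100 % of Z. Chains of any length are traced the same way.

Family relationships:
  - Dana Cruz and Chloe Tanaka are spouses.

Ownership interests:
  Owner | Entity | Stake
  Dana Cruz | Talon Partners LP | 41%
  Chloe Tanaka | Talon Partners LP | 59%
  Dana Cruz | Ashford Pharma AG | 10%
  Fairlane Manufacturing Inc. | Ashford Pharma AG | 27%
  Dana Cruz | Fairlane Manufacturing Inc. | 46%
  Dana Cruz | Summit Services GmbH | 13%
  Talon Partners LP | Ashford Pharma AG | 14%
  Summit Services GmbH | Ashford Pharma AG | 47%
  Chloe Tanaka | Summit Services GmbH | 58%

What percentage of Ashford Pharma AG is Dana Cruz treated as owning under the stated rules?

69.79%

By spousal attribution (R2), Dana Cruz is treated as also owning Chloe Tanaka's interest in Talon Partners LP, giving 41% + 59% = 100%.
By spousal attribution (R2), Dana Cruz is treated as also owning Chloe Tanaka's interest in Summit Services GmbH, giving 13% + 58% = 71%.
Chain via Talon Partners LP (R3): 100% × 14% = 14% of Ashford Pharma AG.
Chain via Summit Services GmbH (R3): 71% × 47% = 33.37% of Ashford Pharma AG.
Chain via Fairlane Manufacturing Inc. (R3): 46% × 27% = 12.42% of Ashford Pharma AG.
Direct interest in Ashford Pharma AG: 10%.
Aggregating (R1): 14% + 33.37% + 12.42% + 10% = 69.79%.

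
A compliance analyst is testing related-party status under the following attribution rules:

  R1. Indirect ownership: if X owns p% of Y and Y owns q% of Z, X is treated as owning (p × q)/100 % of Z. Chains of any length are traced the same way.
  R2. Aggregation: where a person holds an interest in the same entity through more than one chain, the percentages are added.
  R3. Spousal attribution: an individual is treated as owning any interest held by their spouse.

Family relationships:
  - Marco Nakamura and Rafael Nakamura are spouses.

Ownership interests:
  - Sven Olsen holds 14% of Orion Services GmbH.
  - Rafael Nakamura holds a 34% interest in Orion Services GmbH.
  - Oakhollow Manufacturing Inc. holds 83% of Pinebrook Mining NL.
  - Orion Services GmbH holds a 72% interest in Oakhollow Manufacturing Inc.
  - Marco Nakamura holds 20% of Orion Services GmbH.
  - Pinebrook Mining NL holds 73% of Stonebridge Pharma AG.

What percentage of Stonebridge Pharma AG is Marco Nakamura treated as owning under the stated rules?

By spousal attribution (R3), Marco Nakamura is treated as also owning Rafael Nakamura's interest in Orion Services GmbH, giving 20% + 34% = 54%.
Chain via Orion Services GmbH → Oakhollow Manufacturing Inc. → Pinebrook Mining NL (R1): 54% × 72% × 83% × 73% = 23.557392% of Stonebridge Pharma AG.

23.557392%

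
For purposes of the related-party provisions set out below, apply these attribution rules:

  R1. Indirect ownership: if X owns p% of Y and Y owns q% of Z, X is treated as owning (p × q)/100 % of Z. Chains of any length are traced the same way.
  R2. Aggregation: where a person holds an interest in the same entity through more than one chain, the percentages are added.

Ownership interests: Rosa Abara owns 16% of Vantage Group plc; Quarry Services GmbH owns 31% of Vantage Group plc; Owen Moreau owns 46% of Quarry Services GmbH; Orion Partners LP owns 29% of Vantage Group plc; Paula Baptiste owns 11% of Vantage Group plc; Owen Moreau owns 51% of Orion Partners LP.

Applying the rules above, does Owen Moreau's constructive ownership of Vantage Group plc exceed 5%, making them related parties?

Yes

Chain via Orion Partners LP (R1): 51% × 29% = 14.79% of Vantage Group plc.
Chain via Quarry Services GmbH (R1): 46% × 31% = 14.26% of Vantage Group plc.
Aggregating (R2): 14.79% + 14.26% = 29.05%.
29.05% exceeds the 5% threshold, so Owen is a related party to Vantage Group plc.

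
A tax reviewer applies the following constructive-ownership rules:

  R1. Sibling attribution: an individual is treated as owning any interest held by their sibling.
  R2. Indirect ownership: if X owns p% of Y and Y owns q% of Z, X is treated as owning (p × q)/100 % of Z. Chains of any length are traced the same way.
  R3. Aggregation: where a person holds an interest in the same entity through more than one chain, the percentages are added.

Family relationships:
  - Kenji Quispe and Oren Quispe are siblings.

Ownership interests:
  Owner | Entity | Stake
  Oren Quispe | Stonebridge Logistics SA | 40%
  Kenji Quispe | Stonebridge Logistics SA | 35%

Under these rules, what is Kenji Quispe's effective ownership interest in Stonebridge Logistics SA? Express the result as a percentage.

75%

By sibling attribution (R1), Kenji Quispe is treated as also owning Oren Quispe's interest in Stonebridge Logistics SA, giving 35% + 40% = 75%.
Direct interest in Stonebridge Logistics SA: 75%.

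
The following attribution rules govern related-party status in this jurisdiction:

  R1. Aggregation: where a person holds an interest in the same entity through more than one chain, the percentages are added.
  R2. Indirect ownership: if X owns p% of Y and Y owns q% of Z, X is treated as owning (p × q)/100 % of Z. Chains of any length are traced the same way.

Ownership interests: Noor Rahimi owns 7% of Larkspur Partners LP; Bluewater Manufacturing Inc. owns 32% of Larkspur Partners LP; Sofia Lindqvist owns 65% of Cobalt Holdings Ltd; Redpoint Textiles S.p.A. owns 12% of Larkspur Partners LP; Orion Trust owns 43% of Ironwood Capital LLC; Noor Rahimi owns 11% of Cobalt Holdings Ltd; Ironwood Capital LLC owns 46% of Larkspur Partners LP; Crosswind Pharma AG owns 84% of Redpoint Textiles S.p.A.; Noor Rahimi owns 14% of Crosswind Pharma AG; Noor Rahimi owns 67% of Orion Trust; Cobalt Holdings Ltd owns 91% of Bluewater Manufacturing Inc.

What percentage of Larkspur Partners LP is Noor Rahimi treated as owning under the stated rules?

24.867%

Chain via Crosswind Pharma AG → Redpoint Textiles S.p.A. (R2): 14% × 84% × 12% = 1.4112% of Larkspur Partners LP.
Chain via Orion Trust → Ironwood Capital LLC (R2): 67% × 43% × 46% = 13.2526% of Larkspur Partners LP.
Chain via Cobalt Holdings Ltd → Bluewater Manufacturing Inc. (R2): 11% × 91% × 32% = 3.2032% of Larkspur Partners LP.
Direct interest in Larkspur Partners LP: 7%.
Aggregating (R1): 1.4112% + 13.2526% + 3.2032% + 7% = 24.867%.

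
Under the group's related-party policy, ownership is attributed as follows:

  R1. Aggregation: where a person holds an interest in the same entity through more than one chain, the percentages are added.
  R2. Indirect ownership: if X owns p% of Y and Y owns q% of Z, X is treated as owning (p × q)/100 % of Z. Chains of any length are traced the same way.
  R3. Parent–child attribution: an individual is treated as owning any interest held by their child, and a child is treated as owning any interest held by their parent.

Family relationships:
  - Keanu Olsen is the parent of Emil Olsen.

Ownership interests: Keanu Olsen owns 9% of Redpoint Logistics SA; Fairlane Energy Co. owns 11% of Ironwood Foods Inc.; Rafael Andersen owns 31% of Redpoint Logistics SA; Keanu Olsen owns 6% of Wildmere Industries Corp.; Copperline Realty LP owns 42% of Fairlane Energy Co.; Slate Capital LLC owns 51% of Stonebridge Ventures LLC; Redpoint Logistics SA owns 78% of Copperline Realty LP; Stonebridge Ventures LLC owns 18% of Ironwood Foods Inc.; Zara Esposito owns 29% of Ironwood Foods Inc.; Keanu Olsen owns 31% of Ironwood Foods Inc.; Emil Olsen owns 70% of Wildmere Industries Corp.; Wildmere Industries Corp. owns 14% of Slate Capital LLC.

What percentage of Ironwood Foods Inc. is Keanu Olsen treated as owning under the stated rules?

By parent–child attribution (R3), Keanu Olsen is treated as also owning Emil Olsen's interest in Wildmere Industries Corp, giving 6% + 70% = 76%.
Chain via Redpoint Logistics SA → Copperline Realty LP → Fairlane Energy Co. (R2): 9% × 78% × 42% × 11% = 0.324324% of Ironwood Foods Inc.
Chain via Wildmere Industries Corp. → Slate Capital LLC → Stonebridge Ventures LLC (R2): 76% × 14% × 51% × 18% = 0.976752% of Ironwood Foods Inc.
Direct interest in Ironwood Foods Inc: 31%.
Aggregating (R1): 0.324324% + 0.976752% + 31% = 32.301076%.

32.301076%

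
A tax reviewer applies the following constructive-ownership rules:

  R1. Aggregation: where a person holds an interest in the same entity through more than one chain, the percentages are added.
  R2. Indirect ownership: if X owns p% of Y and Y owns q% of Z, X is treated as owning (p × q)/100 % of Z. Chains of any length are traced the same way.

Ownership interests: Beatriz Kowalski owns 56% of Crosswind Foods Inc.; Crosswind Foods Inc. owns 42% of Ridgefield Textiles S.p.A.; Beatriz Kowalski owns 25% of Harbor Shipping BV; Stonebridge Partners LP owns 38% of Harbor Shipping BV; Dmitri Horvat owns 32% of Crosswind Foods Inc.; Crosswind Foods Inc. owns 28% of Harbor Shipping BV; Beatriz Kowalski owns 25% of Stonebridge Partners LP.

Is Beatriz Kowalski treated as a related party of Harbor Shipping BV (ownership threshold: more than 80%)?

No

Chain via Crosswind Foods Inc. (R2): 56% × 28% = 15.68% of Harbor Shipping BV.
Chain via Stonebridge Partners LP (R2): 25% × 38% = 9.5% of Harbor Shipping BV.
Direct interest in Harbor Shipping BV: 25%.
Aggregating (R1): 15.68% + 9.5% + 25% = 50.18%.
50.18% does not exceed the 80% threshold, so Beatriz is not a related party to Harbor Shipping BV.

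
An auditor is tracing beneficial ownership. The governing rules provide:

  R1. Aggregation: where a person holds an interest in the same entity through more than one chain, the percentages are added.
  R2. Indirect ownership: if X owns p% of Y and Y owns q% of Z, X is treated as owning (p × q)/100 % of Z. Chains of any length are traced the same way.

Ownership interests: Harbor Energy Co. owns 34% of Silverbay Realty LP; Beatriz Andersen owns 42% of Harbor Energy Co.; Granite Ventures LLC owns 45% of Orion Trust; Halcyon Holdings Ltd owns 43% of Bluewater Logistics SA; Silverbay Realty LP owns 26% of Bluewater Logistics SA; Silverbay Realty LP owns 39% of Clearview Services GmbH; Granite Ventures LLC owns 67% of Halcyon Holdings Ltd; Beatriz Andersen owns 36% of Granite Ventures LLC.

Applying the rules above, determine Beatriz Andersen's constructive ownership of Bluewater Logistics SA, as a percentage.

Chain via Harbor Energy Co. → Silverbay Realty LP (R2): 42% × 34% × 26% = 3.7128% of Bluewater Logistics SA.
Chain via Granite Ventures LLC → Halcyon Holdings Ltd (R2): 36% × 67% × 43% = 10.3716% of Bluewater Logistics SA.
Aggregating (R1): 3.7128% + 10.3716% = 14.0844%.

14.0844%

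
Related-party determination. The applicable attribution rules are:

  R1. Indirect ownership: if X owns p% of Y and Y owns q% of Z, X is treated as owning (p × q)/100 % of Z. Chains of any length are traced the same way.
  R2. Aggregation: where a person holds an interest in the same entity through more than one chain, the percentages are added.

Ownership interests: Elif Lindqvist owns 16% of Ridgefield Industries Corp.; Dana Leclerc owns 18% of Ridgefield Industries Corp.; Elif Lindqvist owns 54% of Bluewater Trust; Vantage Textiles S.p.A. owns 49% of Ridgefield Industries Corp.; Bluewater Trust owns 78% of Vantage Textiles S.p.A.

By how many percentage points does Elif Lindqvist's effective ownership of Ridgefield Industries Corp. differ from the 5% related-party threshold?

31.6388

Chain via Bluewater Trust → Vantage Textiles S.p.A. (R1): 54% × 78% × 49% = 20.6388% of Ridgefield Industries Corp.
Direct interest in Ridgefield Industries Corp: 16%.
Aggregating (R2): 20.6388% + 16% = 36.6388%.
36.6388% exceeds the 5% threshold by 31.6388 percentage points.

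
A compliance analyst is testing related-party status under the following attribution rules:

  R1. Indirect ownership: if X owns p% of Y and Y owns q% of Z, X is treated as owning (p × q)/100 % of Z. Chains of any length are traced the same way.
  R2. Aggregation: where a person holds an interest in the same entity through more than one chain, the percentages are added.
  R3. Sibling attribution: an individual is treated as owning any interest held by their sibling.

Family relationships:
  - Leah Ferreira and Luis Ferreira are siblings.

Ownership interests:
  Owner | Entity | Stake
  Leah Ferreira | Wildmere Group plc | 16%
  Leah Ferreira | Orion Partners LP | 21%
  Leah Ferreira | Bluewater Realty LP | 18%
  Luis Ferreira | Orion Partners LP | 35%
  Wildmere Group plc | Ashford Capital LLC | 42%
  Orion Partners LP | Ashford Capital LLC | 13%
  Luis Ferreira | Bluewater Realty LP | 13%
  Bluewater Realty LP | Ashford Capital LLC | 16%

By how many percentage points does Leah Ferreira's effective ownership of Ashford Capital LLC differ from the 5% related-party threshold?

By sibling attribution (R3), Leah Ferreira is treated as also owning Luis Ferreira's interest in Orion Partners LP, giving 21% + 35% = 56%.
By sibling attribution (R3), Leah Ferreira is treated as also owning Luis Ferreira's interest in Bluewater Realty LP, giving 18% + 13% = 31%.
Chain via Wildmere Group plc (R1): 16% × 42% = 6.72% of Ashford Capital LLC.
Chain via Orion Partners LP (R1): 56% × 13% = 7.28% of Ashford Capital LLC.
Chain via Bluewater Realty LP (R1): 31% × 16% = 4.96% of Ashford Capital LLC.
Aggregating (R2): 6.72% + 7.28% + 4.96% = 18.96%.
18.96% exceeds the 5% threshold by 13.96 percentage points.

13.96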